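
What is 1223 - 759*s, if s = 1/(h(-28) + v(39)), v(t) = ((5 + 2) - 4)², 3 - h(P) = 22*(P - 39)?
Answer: 1816619/1486 ≈ 1222.5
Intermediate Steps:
h(P) = 861 - 22*P (h(P) = 3 - 22*(P - 39) = 3 - 22*(-39 + P) = 3 - (-858 + 22*P) = 3 + (858 - 22*P) = 861 - 22*P)
v(t) = 9 (v(t) = (7 - 4)² = 3² = 9)
s = 1/1486 (s = 1/((861 - 22*(-28)) + 9) = 1/((861 + 616) + 9) = 1/(1477 + 9) = 1/1486 ≈ 0.00067295)
1223 - 759*s = 1223 - 759*1/1486 = 1223 - 759/1486 = 1816619/1486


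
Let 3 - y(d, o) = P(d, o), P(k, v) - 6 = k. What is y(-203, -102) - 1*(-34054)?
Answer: 34254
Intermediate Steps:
P(k, v) = 6 + k
y(d, o) = -3 - d (y(d, o) = 3 - (6 + d) = 3 + (-6 - d) = -3 - d)
y(-203, -102) - 1*(-34054) = (-3 - 1*(-203)) - 1*(-34054) = (-3 + 203) + 34054 = 200 + 34054 = 34254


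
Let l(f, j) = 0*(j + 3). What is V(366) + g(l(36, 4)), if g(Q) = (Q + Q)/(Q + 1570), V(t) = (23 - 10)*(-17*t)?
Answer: -80886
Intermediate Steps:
V(t) = -221*t (V(t) = 13*(-17*t) = -221*t)
l(f, j) = 0 (l(f, j) = 0*(3 + j) = 0)
g(Q) = 2*Q/(1570 + Q) (g(Q) = (2*Q)/(1570 + Q) = 2*Q/(1570 + Q))
V(366) + g(l(36, 4)) = -221*366 + 2*0/(1570 + 0) = -80886 + 2*0/1570 = -80886 + 2*0*(1/1570) = -80886 + 0 = -80886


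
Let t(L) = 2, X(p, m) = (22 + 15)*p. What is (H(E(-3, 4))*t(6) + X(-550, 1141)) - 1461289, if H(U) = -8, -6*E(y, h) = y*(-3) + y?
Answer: -1481655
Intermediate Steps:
E(y, h) = y/3 (E(y, h) = -(y*(-3) + y)/6 = -(-3*y + y)/6 = -(-1)*y/3 = y/3)
X(p, m) = 37*p
(H(E(-3, 4))*t(6) + X(-550, 1141)) - 1461289 = (-8*2 + 37*(-550)) - 1461289 = (-16 - 20350) - 1461289 = -20366 - 1461289 = -1481655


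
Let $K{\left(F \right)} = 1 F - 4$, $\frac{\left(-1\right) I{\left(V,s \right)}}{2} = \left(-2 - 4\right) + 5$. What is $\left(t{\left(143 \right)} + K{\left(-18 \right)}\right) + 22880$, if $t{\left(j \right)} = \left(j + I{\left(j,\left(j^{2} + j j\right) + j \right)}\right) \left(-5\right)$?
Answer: $22133$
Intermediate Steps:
$I{\left(V,s \right)} = 2$ ($I{\left(V,s \right)} = - 2 \left(\left(-2 - 4\right) + 5\right) = - 2 \left(-6 + 5\right) = \left(-2\right) \left(-1\right) = 2$)
$K{\left(F \right)} = -4 + F$ ($K{\left(F \right)} = F - 4 = -4 + F$)
$t{\left(j \right)} = -10 - 5 j$ ($t{\left(j \right)} = \left(j + 2\right) \left(-5\right) = \left(2 + j\right) \left(-5\right) = -10 - 5 j$)
$\left(t{\left(143 \right)} + K{\left(-18 \right)}\right) + 22880 = \left(\left(-10 - 715\right) - 22\right) + 22880 = \left(-725 - 22\right) + 22880 = -747 + 22880 = 22133$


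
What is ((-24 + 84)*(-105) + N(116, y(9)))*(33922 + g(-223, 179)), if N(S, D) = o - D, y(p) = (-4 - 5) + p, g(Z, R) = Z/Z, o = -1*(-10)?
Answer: -213375670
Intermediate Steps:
o = 10
g(Z, R) = 1
y(p) = -9 + p
N(S, D) = 10 - D
((-24 + 84)*(-105) + N(116, y(9)))*(33922 + g(-223, 179)) = ((-24 + 84)*(-105) + (10 - (-9 + 9)))*(33922 + 1) = (60*(-105) + (10 - 1*0))*33923 = (-6300 + (10 + 0))*33923 = (-6300 + 10)*33923 = -6290*33923 = -213375670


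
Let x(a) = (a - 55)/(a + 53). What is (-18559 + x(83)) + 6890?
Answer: -396739/34 ≈ -11669.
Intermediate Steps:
x(a) = (-55 + a)/(53 + a)
(-18559 + x(83)) + 6890 = (-18559 + (-55 + 83)/(53 + 83)) + 6890 = (-18559 + 28/136) + 6890 = (-18559 + (1/136)*28) + 6890 = (-18559 + 7/34) + 6890 = -630999/34 + 6890 = -396739/34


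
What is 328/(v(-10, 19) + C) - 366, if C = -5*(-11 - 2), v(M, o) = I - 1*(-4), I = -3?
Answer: -11914/33 ≈ -361.03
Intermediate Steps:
v(M, o) = 1 (v(M, o) = -3 - 1*(-4) = -3 + 4 = 1)
C = 65 (C = -5*(-13) = 65)
328/(v(-10, 19) + C) - 366 = 328/(1 + 65) - 366 = 328/66 - 366 = (1/66)*328 - 366 = 164/33 - 366 = -11914/33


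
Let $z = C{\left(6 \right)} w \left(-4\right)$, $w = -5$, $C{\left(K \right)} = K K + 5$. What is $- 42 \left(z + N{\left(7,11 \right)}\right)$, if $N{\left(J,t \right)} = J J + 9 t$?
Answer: $-40656$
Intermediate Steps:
$C{\left(K \right)} = 5 + K^{2}$ ($C{\left(K \right)} = K^{2} + 5 = 5 + K^{2}$)
$N{\left(J,t \right)} = J^{2} + 9 t$
$z = 820$ ($z = \left(5 + 6^{2}\right) \left(-5\right) \left(-4\right) = \left(5 + 36\right) \left(-5\right) \left(-4\right) = 41 \left(-5\right) \left(-4\right) = \left(-205\right) \left(-4\right) = 820$)
$- 42 \left(z + N{\left(7,11 \right)}\right) = - 42 \left(820 + \left(7^{2} + 9 \cdot 11\right)\right) = - 42 \left(820 + \left(49 + 99\right)\right) = - 42 \left(820 + 148\right) = \left(-42\right) 968 = -40656$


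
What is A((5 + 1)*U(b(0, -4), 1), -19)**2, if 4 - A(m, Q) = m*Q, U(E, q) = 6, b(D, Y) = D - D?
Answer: 473344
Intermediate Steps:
b(D, Y) = 0
A(m, Q) = 4 - Q*m (A(m, Q) = 4 - m*Q = 4 - Q*m)
A((5 + 1)*U(b(0, -4), 1), -19)**2 = (4 - 1*(-19)*(5 + 1)*6)**2 = (4 - 1*(-19)*6*6)**2 = (4 - 1*(-19)*36)**2 = (4 + 684)**2 = 688**2 = 473344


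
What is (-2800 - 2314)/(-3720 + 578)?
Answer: 2557/1571 ≈ 1.6276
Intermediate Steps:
(-2800 - 2314)/(-3720 + 578) = -5114/(-3142) = -5114*(-1/3142) = 2557/1571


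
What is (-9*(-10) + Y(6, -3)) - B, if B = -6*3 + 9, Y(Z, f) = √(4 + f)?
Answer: 100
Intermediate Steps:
B = -9 (B = -18 + 9 = -9)
(-9*(-10) + Y(6, -3)) - B = (-9*(-10) + √(4 - 3)) - 1*(-9) = (90 + √1) + 9 = (90 + 1) + 9 = 91 + 9 = 100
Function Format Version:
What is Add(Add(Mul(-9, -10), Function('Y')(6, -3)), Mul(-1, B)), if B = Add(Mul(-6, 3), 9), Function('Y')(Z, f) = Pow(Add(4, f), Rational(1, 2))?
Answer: 100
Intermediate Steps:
B = -9 (B = Add(-18, 9) = -9)
Add(Add(Mul(-9, -10), Function('Y')(6, -3)), Mul(-1, B)) = Add(Add(Mul(-9, -10), Pow(Add(4, -3), Rational(1, 2))), Mul(-1, -9)) = Add(Add(90, Pow(1, Rational(1, 2))), 9) = Add(Add(90, 1), 9) = Add(91, 9) = 100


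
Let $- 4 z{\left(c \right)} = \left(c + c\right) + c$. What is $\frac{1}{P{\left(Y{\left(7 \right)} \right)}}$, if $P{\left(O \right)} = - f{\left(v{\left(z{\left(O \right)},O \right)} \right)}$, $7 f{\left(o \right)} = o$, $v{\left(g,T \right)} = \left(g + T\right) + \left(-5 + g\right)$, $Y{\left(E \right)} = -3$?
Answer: $2$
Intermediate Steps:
$z{\left(c \right)} = - \frac{3 c}{4}$ ($z{\left(c \right)} = - \frac{\left(c + c\right) + c}{4} = - \frac{2 c + c}{4} = - \frac{3 c}{4}$)
$v{\left(g,T \right)} = -5 + T + 2 g$ ($v{\left(g,T \right)} = \left(T + g\right) + \left(-5 + g\right) = -5 + T + 2 g$)
$f{\left(o \right)} = \frac{o}{7}$
$P{\left(O \right)} = \frac{5}{7} + \frac{O}{14}$ ($P{\left(O \right)} = - \frac{-5 + O + 2 \left(- \frac{3 O}{4}\right)}{7} = - \frac{-5 + O - \frac{3 O}{2}}{7} = - \frac{-5 - \frac{O}{2}}{7} = - (- \frac{5}{7} - \frac{O}{14}) = \frac{5}{7} + \frac{O}{14}$)
$\frac{1}{P{\left(Y{\left(7 \right)} \right)}} = \frac{1}{\frac{5}{7} + \frac{1}{14} \left(-3\right)} = \frac{1}{\frac{5}{7} - \frac{3}{14}} = \frac{1}{\frac{1}{2}} = 2$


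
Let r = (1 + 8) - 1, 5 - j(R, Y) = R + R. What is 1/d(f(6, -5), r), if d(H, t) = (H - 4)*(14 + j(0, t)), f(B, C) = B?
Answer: 1/38 ≈ 0.026316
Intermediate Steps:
j(R, Y) = 5 - 2*R (j(R, Y) = 5 - (R + R) = 5 - 2*R)
r = 8 (r = 9 - 1 = 8)
d(H, t) = -76 + 19*H (d(H, t) = (H - 4)*(14 + (5 - 2*0)) = (-4 + H)*(14 + (5 + 0)) = (-4 + H)*(14 + 5) = (-4 + H)*19 = -76 + 19*H)
1/d(f(6, -5), r) = 1/(-76 + 19*6) = 1/(-76 + 114) = 1/38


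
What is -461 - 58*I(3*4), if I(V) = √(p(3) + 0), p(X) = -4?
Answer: -461 - 116*I ≈ -461.0 - 116.0*I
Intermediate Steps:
I(V) = 2*I (I(V) = √(-4 + 0) = √(-4) = 2*I)
-461 - 58*I(3*4) = -461 - 116*I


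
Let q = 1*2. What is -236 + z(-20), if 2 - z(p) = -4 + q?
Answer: -232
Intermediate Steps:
q = 2
z(p) = 4 (z(p) = 2 - (-4 + 2) = 2 - 1*(-2) = 2 + 2 = 4)
-236 + z(-20) = -236 + 4 = -232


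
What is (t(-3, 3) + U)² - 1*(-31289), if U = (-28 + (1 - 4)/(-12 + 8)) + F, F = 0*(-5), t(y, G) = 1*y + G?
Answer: 512505/16 ≈ 32032.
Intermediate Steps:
t(y, G) = G + y (t(y, G) = y + G = G + y)
F = 0
U = -109/4 (U = (-28 + (1 - 4)/(-12 + 8)) + 0 = (-28 - 3/(-4)) + 0 = (-28 - 3*(-¼)) + 0 = (-28 + ¾) + 0 = -109/4 + 0 = -109/4 ≈ -27.250)
(t(-3, 3) + U)² - 1*(-31289) = ((3 - 3) - 109/4)² - 1*(-31289) = (0 - 109/4)² + 31289 = (-109/4)² + 31289 = 11881/16 + 31289 = 512505/16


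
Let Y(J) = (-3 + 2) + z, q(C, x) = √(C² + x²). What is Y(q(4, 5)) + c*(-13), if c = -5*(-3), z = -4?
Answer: -200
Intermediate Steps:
c = 15
Y(J) = -5 (Y(J) = (-3 + 2) - 4 = -1 - 4 = -5)
Y(q(4, 5)) + c*(-13) = -5 + 15*(-13) = -5 - 195 = -200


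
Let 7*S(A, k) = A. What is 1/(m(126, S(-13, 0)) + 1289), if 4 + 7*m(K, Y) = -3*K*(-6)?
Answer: 7/11287 ≈ 0.00062018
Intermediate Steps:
S(A, k) = A/7
m(K, Y) = -4/7 + 18*K/7 (m(K, Y) = -4/7 + (-3*K*(-6))/7 = -4/7 + (18*K)/7 = -4/7 + 18*K/7)
1/(m(126, S(-13, 0)) + 1289) = 1/((-4/7 + (18/7)*126) + 1289) = 1/((-4/7 + 324) + 1289) = 1/(2264/7 + 1289) = 1/(11287/7) = 7/11287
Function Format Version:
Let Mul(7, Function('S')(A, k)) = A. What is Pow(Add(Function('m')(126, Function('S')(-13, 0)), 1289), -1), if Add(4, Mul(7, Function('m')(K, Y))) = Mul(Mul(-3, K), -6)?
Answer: Rational(7, 11287) ≈ 0.00062018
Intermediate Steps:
Function('S')(A, k) = Mul(Rational(1, 7), A)
Function('m')(K, Y) = Add(Rational(-4, 7), Mul(Rational(18, 7), K)) (Function('m')(K, Y) = Add(Rational(-4, 7), Mul(Rational(1, 7), Mul(Mul(-3, K), -6))) = Add(Rational(-4, 7), Mul(Rational(1, 7), Mul(18, K))) = Add(Rational(-4, 7), Mul(Rational(18, 7), K)))
Pow(Add(Function('m')(126, Function('S')(-13, 0)), 1289), -1) = Pow(Add(Add(Rational(-4, 7), Mul(Rational(18, 7), 126)), 1289), -1) = Pow(Add(Add(Rational(-4, 7), 324), 1289), -1) = Pow(Add(Rational(2264, 7), 1289), -1) = Pow(Rational(11287, 7), -1) = Rational(7, 11287)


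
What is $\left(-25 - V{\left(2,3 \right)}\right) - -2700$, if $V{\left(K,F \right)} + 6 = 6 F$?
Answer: $2663$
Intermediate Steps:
$V{\left(K,F \right)} = -6 + 6 F$
$\left(-25 - V{\left(2,3 \right)}\right) - -2700 = \left(-25 - \left(-6 + 6 \cdot 3\right)\right) - -2700 = \left(-25 - \left(-6 + 18\right)\right) + 2700 = \left(-25 - 12\right) + 2700 = -37 + 2700 = 2663$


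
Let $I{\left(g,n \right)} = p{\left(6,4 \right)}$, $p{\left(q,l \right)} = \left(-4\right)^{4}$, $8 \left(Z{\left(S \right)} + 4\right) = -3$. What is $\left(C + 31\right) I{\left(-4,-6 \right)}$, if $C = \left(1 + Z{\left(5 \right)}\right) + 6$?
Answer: $8608$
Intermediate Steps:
$Z{\left(S \right)} = - \frac{35}{8}$ ($Z{\left(S \right)} = -4 + \frac{1}{8} \left(-3\right) = -4 - \frac{3}{8} = - \frac{35}{8}$)
$p{\left(q,l \right)} = 256$
$C = \frac{21}{8}$ ($C = \left(1 - \frac{35}{8}\right) + 6 = - \frac{27}{8} + 6 = \frac{21}{8} \approx 2.625$)
$I{\left(g,n \right)} = 256$
$\left(C + 31\right) I{\left(-4,-6 \right)} = \left(\frac{21}{8} + 31\right) 256 = \frac{269}{8} \cdot 256 = 8608$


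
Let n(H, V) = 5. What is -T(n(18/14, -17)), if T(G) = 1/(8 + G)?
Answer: -1/13 ≈ -0.076923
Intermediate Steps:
-T(n(18/14, -17)) = -1/(8 + 5) = -1/13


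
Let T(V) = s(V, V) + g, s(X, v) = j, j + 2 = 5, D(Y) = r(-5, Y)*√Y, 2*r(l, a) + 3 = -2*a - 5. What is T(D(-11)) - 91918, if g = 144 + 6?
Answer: -91765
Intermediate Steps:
r(l, a) = -4 - a (r(l, a) = -3/2 + (-2*a - 5)/2 = -3/2 + (-5 - 2*a)/2 = -3/2 + (-5/2 - a) = -4 - a)
D(Y) = √Y*(-4 - Y) (D(Y) = (-4 - Y)*√Y = √Y*(-4 - Y))
j = 3 (j = -2 + 5 = 3)
s(X, v) = 3
g = 150
T(V) = 153 (T(V) = 3 + 150 = 153)
T(D(-11)) - 91918 = 153 - 91918 = -91765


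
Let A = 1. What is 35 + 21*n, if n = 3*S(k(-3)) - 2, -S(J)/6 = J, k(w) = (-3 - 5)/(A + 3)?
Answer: 749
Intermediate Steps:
k(w) = -2 (k(w) = (-3 - 5)/(1 + 3) = -8/4 = -8*¼ = -2)
S(J) = -6*J
n = 34 (n = 3*(-6*(-2)) - 2 = 3*12 - 2 = 36 - 2 = 34)
35 + 21*n = 35 + 21*34 = 35 + 714 = 749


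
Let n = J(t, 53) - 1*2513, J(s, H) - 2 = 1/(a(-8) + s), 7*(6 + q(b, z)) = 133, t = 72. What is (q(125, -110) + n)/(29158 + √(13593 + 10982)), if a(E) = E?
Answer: -2330759309/27205260448 + 799355*√983/54410520896 ≈ -0.085212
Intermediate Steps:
q(b, z) = 13 (q(b, z) = -6 + (⅐)*133 = -6 + 19 = 13)
J(s, H) = 2 + 1/(-8 + s)
n = -160703/64 (n = (-15 + 2*72)/(-8 + 72) - 1*2513 = (-15 + 144)/64 - 2513 = (1/64)*129 - 2513 = 129/64 - 2513 = -160703/64 ≈ -2511.0)
(q(125, -110) + n)/(29158 + √(13593 + 10982)) = (13 - 160703/64)/(29158 + √(13593 + 10982)) = -159871/(64*(29158 + √24575)) = -159871/(64*(29158 + 5*√983))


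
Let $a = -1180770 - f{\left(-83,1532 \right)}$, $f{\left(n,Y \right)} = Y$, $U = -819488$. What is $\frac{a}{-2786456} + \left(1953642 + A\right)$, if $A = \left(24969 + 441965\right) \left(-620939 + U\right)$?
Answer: $- \frac{937060614119852977}{1393228} \approx -6.7258 \cdot 10^{11}$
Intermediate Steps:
$A = -672584340818$ ($A = \left(24969 + 441965\right) \left(-620939 - 819488\right) = 466934 \left(-1440427\right) = -672584340818$)
$a = -1182302$ ($a = -1180770 - 1532 = -1182302$)
$\frac{a}{-2786456} + \left(1953642 + A\right) = - \frac{1182302}{-2786456} + \left(1953642 - 672584340818\right) = \left(-1182302\right) \left(- \frac{1}{2786456}\right) - 672582387176 = \frac{591151}{1393228} - 672582387176 = - \frac{937060614119852977}{1393228}$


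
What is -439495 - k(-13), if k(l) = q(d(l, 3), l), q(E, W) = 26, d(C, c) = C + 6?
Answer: -439521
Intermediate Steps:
d(C, c) = 6 + C
k(l) = 26
-439495 - k(-13) = -439495 - 1*26 = -439495 - 26 = -439521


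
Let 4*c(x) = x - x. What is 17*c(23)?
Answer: 0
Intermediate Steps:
c(x) = 0 (c(x) = (x - x)/4 = (¼)*0 = 0)
17*c(23) = 17*0 = 0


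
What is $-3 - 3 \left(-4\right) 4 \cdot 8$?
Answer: $381$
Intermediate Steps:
$-3 - 3 \left(-4\right) 4 \cdot 8 = -3 - 3 \left(\left(-16\right) 8\right) = -3 - -384 = -3 + 384 = 381$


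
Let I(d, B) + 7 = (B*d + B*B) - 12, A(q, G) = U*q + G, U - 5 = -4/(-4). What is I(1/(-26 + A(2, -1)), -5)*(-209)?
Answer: -3971/3 ≈ -1323.7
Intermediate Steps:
U = 6 (U = 5 - 4/(-4) = 5 - 4*(-¼) = 5 + 1 = 6)
A(q, G) = G + 6*q (A(q, G) = 6*q + G = G + 6*q)
I(d, B) = -19 + B² + B*d (I(d, B) = -7 + ((B*d + B*B) - 12) = -7 + ((B*d + B²) - 12) = -7 + ((B² + B*d) - 12) = -7 + (-12 + B² + B*d) = -19 + B² + B*d)
I(1/(-26 + A(2, -1)), -5)*(-209) = (-19 + (-5)² - 5/(-26 + (-1 + 6*2)))*(-209) = (-19 + 25 - 5/(-26 + (-1 + 12)))*(-209) = (-19 + 25 - 5/(-26 + 11))*(-209) = (-19 + 25 - 5/(-15))*(-209) = (-19 + 25 - 5*(-1/15))*(-209) = (-19 + 25 + ⅓)*(-209) = (19/3)*(-209) = -3971/3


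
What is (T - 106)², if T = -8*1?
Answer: 12996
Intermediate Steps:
T = -8
(T - 106)² = (-8 - 106)² = (-114)² = 12996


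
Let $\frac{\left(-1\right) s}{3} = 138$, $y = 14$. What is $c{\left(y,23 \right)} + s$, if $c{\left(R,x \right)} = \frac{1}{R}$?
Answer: $- \frac{5795}{14} \approx -413.93$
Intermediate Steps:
$s = -414$ ($s = \left(-3\right) 138 = -414$)
$c{\left(y,23 \right)} + s = \frac{1}{14} - 414 = - \frac{5795}{14}$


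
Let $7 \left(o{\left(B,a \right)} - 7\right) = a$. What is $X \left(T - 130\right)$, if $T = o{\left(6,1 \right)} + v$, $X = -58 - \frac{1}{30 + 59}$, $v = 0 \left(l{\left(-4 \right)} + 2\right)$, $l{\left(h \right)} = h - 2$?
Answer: $\frac{4440180}{623} \approx 7127.1$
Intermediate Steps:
$l{\left(h \right)} = -2 + h$ ($l{\left(h \right)} = h - 2 = -2 + h$)
$o{\left(B,a \right)} = 7 + \frac{a}{7}$
$v = 0$ ($v = 0 \left(\left(-2 - 4\right) + 2\right) = 0 \left(-6 + 2\right) = 0 \left(-4\right) = 0$)
$X = - \frac{5163}{89}$ ($X = -58 - \frac{1}{89} = - \frac{5163}{89} \approx -58.011$)
$T = \frac{50}{7}$ ($T = \left(7 + \frac{1}{7} \cdot 1\right) + 0 = \left(7 + \frac{1}{7}\right) + 0 = \frac{50}{7} + 0 = \frac{50}{7} \approx 7.1429$)
$X \left(T - 130\right) = - \frac{5163 \left(\frac{50}{7} - 130\right)}{89} = \left(- \frac{5163}{89}\right) \left(- \frac{860}{7}\right) = \frac{4440180}{623}$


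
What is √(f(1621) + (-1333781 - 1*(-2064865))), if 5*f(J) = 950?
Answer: √731274 ≈ 855.15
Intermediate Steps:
f(J) = 190 (f(J) = (⅕)*950 = 190)
√(f(1621) + (-1333781 - 1*(-2064865))) = √(190 + (-1333781 - 1*(-2064865))) = √(190 + (-1333781 + 2064865)) = √(190 + 731084) = √731274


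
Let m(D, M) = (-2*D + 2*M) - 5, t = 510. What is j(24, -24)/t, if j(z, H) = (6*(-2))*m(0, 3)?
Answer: -2/85 ≈ -0.023529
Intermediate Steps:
m(D, M) = -5 - 2*D + 2*M
j(z, H) = -12 (j(z, H) = (6*(-2))*(-5 - 2*0 + 2*3) = -12*(-5 + 0 + 6) = -12*1 = -12)
j(24, -24)/t = -12/510 = -12*1/510 = -2/85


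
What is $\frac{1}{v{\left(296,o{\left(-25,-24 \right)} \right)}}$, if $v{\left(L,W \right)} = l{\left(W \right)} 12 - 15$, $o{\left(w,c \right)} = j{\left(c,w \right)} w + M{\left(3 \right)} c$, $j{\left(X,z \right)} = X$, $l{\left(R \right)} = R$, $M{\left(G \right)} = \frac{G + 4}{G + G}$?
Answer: $\frac{1}{6849} \approx 0.00014601$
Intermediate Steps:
$M{\left(G \right)} = \frac{4 + G}{2 G}$
$o{\left(w,c \right)} = \frac{7 c}{6} + c w$ ($o{\left(w,c \right)} = c w + \frac{4 + 3}{2 \cdot 3} c = c w + \frac{1}{2} \cdot \frac{1}{3} \cdot 7 c = c w + \frac{7 c}{6} = \frac{7 c}{6} + c w$)
$v{\left(L,W \right)} = -15 + 12 W$ ($v{\left(L,W \right)} = W 12 - 15 = 12 W - 15 = -15 + 12 W$)
$\frac{1}{v{\left(296,o{\left(-25,-24 \right)} \right)}} = \frac{1}{-15 + 12 \cdot \frac{1}{6} \left(-24\right) \left(7 + 6 \left(-25\right)\right)} = \frac{1}{-15 + 12 \cdot \frac{1}{6} \left(-24\right) \left(7 - 150\right)} = \frac{1}{-15 + 12 \cdot \frac{1}{6} \left(-24\right) \left(-143\right)} = \frac{1}{-15 + 12 \cdot 572} = \frac{1}{-15 + 6864} = \frac{1}{6849}$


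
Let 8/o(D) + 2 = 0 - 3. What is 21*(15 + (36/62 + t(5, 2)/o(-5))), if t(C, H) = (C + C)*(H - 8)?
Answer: 69111/62 ≈ 1114.7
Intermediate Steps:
t(C, H) = 2*C*(-8 + H) (t(C, H) = (2*C)*(-8 + H) = 2*C*(-8 + H))
o(D) = -8/5 (o(D) = 8/(-2 + (0 - 3)) = 8/(-2 - 3) = 8/(-5) = 8*(-1/5) = -8/5)
21*(15 + (36/62 + t(5, 2)/o(-5))) = 21*(15 + (36/62 + (2*5*(-8 + 2))/(-8/5))) = 21*(15 + (36*(1/62) + (2*5*(-6))*(-5/8))) = 21*(15 + (18/31 - 60*(-5/8))) = 21*(15 + (18/31 + 75/2)) = 21*(15 + 2361/62) = 21*(3291/62) = 69111/62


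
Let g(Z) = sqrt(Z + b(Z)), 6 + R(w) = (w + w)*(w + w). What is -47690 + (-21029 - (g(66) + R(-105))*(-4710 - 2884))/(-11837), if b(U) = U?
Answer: -899335337/11837 - 15188*sqrt(33)/11837 ≈ -75984.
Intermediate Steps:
R(w) = -6 + 4*w**2 (R(w) = -6 + (w + w)*(w + w) = -6 + (2*w)*(2*w) = -6 + 4*w**2)
g(Z) = sqrt(2)*sqrt(Z) (g(Z) = sqrt(Z + Z) = sqrt(2*Z) = sqrt(2)*sqrt(Z))
-47690 + (-21029 - (g(66) + R(-105))*(-4710 - 2884))/(-11837) = -47690 + (-21029 - (sqrt(2)*sqrt(66) + (-6 + 4*(-105)**2))*(-4710 - 2884))/(-11837) = -47690 + (-21029 - (2*sqrt(33) + (-6 + 4*11025))*(-7594))*(-1/11837) = -47690 + (-21029 - (2*sqrt(33) + (-6 + 44100))*(-7594))*(-1/11837) = -47690 + (-21029 - (2*sqrt(33) + 44094)*(-7594))*(-1/11837) = -47690 + (-21029 - (44094 + 2*sqrt(33))*(-7594))*(-1/11837) = -47690 + (-21029 - (-334849836 - 15188*sqrt(33)))*(-1/11837) = -47690 + (-21029 + (334849836 + 15188*sqrt(33)))*(-1/11837) = -47690 + (334828807 + 15188*sqrt(33))*(-1/11837) = -47690 + (-334828807/11837 - 15188*sqrt(33)/11837) = -899335337/11837 - 15188*sqrt(33)/11837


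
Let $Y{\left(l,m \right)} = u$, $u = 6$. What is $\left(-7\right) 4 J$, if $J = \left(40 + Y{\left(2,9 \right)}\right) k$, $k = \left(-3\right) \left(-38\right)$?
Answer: $-146832$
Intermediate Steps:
$Y{\left(l,m \right)} = 6$
$k = 114$
$J = 5244$ ($J = \left(40 + 6\right) 114 = 46 \cdot 114 = 5244$)
$\left(-7\right) 4 J = \left(-7\right) 4 \cdot 5244 = \left(-28\right) 5244 = -146832$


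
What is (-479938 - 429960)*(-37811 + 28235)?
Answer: 8713183248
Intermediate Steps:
(-479938 - 429960)*(-37811 + 28235) = -909898*(-9576) = 8713183248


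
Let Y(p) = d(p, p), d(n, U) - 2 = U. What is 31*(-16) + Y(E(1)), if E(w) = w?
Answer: -493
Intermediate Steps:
d(n, U) = 2 + U
Y(p) = 2 + p
31*(-16) + Y(E(1)) = 31*(-16) + (2 + 1) = -496 + 3 = -493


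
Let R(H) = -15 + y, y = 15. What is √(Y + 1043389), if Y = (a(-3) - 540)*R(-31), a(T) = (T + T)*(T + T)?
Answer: √1043389 ≈ 1021.5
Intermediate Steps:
a(T) = 4*T² (a(T) = (2*T)*(2*T) = 4*T²)
R(H) = 0 (R(H) = -15 + 15 = 0)
Y = 0 (Y = (4*(-3)² - 540)*0 = (4*9 - 540)*0 = (36 - 540)*0 = -504*0 = 0)
√(Y + 1043389) = √(0 + 1043389) = √1043389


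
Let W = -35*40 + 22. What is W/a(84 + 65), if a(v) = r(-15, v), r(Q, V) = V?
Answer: -1378/149 ≈ -9.2483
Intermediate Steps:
a(v) = v
W = -1378 (W = -1400 + 22 = -1378)
W/a(84 + 65) = -1378/(84 + 65) = -1378/149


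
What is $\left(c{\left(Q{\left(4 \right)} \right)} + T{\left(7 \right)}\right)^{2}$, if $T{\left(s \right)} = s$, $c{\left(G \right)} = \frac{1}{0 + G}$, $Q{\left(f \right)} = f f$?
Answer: $\frac{12769}{256} \approx 49.879$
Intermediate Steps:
$Q{\left(f \right)} = f^{2}$
$c{\left(G \right)} = \frac{1}{G}$
$\left(c{\left(Q{\left(4 \right)} \right)} + T{\left(7 \right)}\right)^{2} = \left(\frac{1}{4^{2}} + 7\right)^{2} = \left(\frac{1}{16} + 7\right)^{2} = \left(\frac{113}{16}\right)^{2} = \frac{12769}{256}$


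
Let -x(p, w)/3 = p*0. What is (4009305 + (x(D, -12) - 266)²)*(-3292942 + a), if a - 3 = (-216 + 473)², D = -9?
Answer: -13165908040290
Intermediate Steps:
x(p, w) = 0 (x(p, w) = -3*p*0 = -3*0 = 0)
a = 66052 (a = 3 + (-216 + 473)² = 3 + 257² = 3 + 66049 = 66052)
(4009305 + (x(D, -12) - 266)²)*(-3292942 + a) = (4009305 + (0 - 266)²)*(-3292942 + 66052) = (4009305 + (-266)²)*(-3226890) = (4009305 + 70756)*(-3226890) = 4080061*(-3226890) = -13165908040290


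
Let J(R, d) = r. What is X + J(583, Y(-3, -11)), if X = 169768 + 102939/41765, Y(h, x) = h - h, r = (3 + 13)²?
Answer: 7101155299/41765 ≈ 1.7003e+5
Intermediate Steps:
r = 256 (r = 16² = 256)
Y(h, x) = 0
J(R, d) = 256
X = 7090463459/41765 (X = 169768 + 102939*(1/41765) = 169768 + 102939/41765 = 7090463459/41765 ≈ 1.6977e+5)
X + J(583, Y(-3, -11)) = 7090463459/41765 + 256 = 7101155299/41765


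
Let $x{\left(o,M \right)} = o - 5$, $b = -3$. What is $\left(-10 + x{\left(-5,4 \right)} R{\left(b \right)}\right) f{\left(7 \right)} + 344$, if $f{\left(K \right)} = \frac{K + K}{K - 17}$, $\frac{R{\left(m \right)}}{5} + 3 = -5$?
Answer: $-202$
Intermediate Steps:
$R{\left(m \right)} = -40$ ($R{\left(m \right)} = -15 + 5 \left(-5\right) = -15 - 25 = -40$)
$x{\left(o,M \right)} = -5 + o$
$f{\left(K \right)} = \frac{2 K}{-17 + K}$
$\left(-10 + x{\left(-5,4 \right)} R{\left(b \right)}\right) f{\left(7 \right)} + 344 = \left(-10 + \left(-5 - 5\right) \left(-40\right)\right) 2 \cdot 7 \frac{1}{-17 + 7} + 344 = \left(-10 - -400\right) 2 \cdot 7 \frac{1}{-10} + 344 = \left(-10 + 400\right) 2 \cdot 7 \left(- \frac{1}{10}\right) + 344 = 390 \left(- \frac{7}{5}\right) + 344 = -546 + 344 = -202$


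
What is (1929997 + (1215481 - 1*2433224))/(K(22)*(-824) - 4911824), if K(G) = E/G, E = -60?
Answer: -3917397/27002672 ≈ -0.14507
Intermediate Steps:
K(G) = -60/G
(1929997 + (1215481 - 1*2433224))/(K(22)*(-824) - 4911824) = (1929997 + (1215481 - 1*2433224))/(-60/22*(-824) - 4911824) = (1929997 + (1215481 - 2433224))/(-60*1/22*(-824) - 4911824) = (1929997 - 1217743)/(-30/11*(-824) - 4911824) = 712254/(24720/11 - 4911824) = 712254/(-54005344/11) = 712254*(-11/54005344) = -3917397/27002672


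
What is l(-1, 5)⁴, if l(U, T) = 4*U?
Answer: 256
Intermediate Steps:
l(-1, 5)⁴ = (4*(-1))⁴ = (-4)⁴ = 256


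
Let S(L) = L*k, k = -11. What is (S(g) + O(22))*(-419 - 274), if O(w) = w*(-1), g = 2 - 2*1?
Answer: 15246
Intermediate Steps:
g = 0 (g = 2 - 2 = 0)
O(w) = -w
S(L) = -11*L (S(L) = L*(-11) = -11*L)
(S(g) + O(22))*(-419 - 274) = (-11*0 - 1*22)*(-419 - 274) = (0 - 22)*(-693) = -22*(-693) = 15246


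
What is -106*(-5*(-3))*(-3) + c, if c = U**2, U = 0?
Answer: 4770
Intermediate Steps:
c = 0 (c = 0**2 = 0)
-106*(-5*(-3))*(-3) + c = -106*(-5*(-3))*(-3) + 0 = -1590*(-3) + 0 = -106*(-45) + 0 = 4770 + 0 = 4770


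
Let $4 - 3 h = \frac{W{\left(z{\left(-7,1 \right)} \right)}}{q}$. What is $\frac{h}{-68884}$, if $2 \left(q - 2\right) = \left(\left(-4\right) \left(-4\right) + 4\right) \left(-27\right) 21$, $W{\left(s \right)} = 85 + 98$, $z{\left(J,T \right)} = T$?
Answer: $- \frac{22855}{1171303536} \approx -1.9512 \cdot 10^{-5}$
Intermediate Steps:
$W{\left(s \right)} = 183$
$q = -5668$ ($q = 2 + \frac{\left(\left(-4\right) \left(-4\right) + 4\right) \left(-27\right) 21}{2} = 2 + \frac{\left(16 + 4\right) \left(-27\right) 21}{2} = 2 + \frac{20 \left(-27\right) 21}{2} = 2 + \frac{\left(-540\right) 21}{2} = 2 + \frac{1}{2} \left(-11340\right) = 2 - 5670 = -5668$)
$h = \frac{22855}{17004}$ ($h = \frac{4}{3} - \frac{183 \frac{1}{-5668}}{3} = \frac{4}{3} - \frac{183 \left(- \frac{1}{5668}\right)}{3} = \frac{4}{3} - - \frac{61}{5668} = \frac{4}{3} + \frac{61}{5668} = \frac{22855}{17004} \approx 1.3441$)
$\frac{h}{-68884} = \frac{22855}{17004 \left(-68884\right)} = \frac{22855}{17004} \left(- \frac{1}{68884}\right) = - \frac{22855}{1171303536}$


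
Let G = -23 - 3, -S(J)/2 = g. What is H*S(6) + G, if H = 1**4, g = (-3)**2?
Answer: -44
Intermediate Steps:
g = 9
S(J) = -18 (S(J) = -2*9 = -18)
G = -26
H = 1
H*S(6) + G = 1*(-18) - 26 = -18 - 26 = -44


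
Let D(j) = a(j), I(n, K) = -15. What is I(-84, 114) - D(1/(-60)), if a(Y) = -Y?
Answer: -901/60 ≈ -15.017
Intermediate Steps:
D(j) = -j
I(-84, 114) - D(1/(-60)) = -15 - (-1)/(-60) = -15 - (-1)*(-1)/60 = -15 - 1*1/60 = -15 - 1/60 = -901/60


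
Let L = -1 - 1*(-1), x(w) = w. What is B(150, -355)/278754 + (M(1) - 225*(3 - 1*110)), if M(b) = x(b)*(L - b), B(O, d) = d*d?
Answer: 6710849821/278754 ≈ 24074.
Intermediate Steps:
B(O, d) = d**2
L = 0 (L = -1 + 1 = 0)
M(b) = -b**2 (M(b) = b*(0 - b) = b*(-b) = -b**2)
B(150, -355)/278754 + (M(1) - 225*(3 - 1*110)) = (-355)**2/278754 + (-1*1**2 - 225*(3 - 1*110)) = 126025*(1/278754) + (-1*1 - 225*(3 - 110)) = 126025/278754 + (-1 - 225*(-107)) = 126025/278754 + (-1 + 24075) = 126025/278754 + 24074 = 6710849821/278754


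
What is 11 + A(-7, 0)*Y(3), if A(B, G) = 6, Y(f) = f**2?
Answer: 65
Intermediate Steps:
11 + A(-7, 0)*Y(3) = 11 + 6*3**2 = 11 + 6*9 = 11 + 54 = 65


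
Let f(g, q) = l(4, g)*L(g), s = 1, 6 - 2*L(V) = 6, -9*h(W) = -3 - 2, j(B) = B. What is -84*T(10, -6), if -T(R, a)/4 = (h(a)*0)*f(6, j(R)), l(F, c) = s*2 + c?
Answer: 0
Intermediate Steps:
h(W) = 5/9 (h(W) = -(-3 - 2)/9 = -1/9*(-5) = 5/9)
L(V) = 0 (L(V) = 3 - 1/2*6 = 3 - 3 = 0)
l(F, c) = 2 + c (l(F, c) = 1*2 + c = 2 + c)
f(g, q) = 0 (f(g, q) = (2 + g)*0 = 0)
T(R, a) = 0 (T(R, a) = -4*(5/9)*0*0 = -0*0 = -4*0 = 0)
-84*T(10, -6) = -84*0 = 0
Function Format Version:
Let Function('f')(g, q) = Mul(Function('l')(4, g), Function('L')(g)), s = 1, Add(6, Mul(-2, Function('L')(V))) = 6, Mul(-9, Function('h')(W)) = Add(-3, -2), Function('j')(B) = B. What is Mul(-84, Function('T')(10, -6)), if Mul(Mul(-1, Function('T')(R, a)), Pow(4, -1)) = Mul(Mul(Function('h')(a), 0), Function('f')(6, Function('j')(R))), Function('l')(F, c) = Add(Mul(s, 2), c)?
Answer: 0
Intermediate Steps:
Function('h')(W) = Rational(5, 9) (Function('h')(W) = Mul(Rational(-1, 9), Add(-3, -2)) = Mul(Rational(-1, 9), -5) = Rational(5, 9))
Function('L')(V) = 0 (Function('L')(V) = Add(3, Mul(Rational(-1, 2), 6)) = Add(3, -3) = 0)
Function('l')(F, c) = Add(2, c) (Function('l')(F, c) = Add(Mul(1, 2), c) = Add(2, c))
Function('f')(g, q) = 0 (Function('f')(g, q) = Mul(Add(2, g), 0) = 0)
Function('T')(R, a) = 0 (Function('T')(R, a) = Mul(-4, Mul(Mul(Rational(5, 9), 0), 0)) = Mul(-4, Mul(0, 0)) = Mul(-4, 0) = 0)
Mul(-84, Function('T')(10, -6)) = Mul(-84, 0) = 0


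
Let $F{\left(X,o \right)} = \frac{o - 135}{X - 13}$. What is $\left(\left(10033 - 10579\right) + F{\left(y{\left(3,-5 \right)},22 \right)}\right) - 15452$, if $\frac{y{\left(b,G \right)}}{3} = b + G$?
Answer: $- \frac{303849}{19} \approx -15992.0$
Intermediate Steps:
$y{\left(b,G \right)} = 3 G + 3 b$ ($y{\left(b,G \right)} = 3 \left(b + G\right) = 3 \left(G + b\right) = 3 G + 3 b$)
$F{\left(X,o \right)} = \frac{-135 + o}{-13 + X}$
$\left(\left(10033 - 10579\right) + F{\left(y{\left(3,-5 \right)},22 \right)}\right) - 15452 = \left(\left(10033 - 10579\right) + \frac{-135 + 22}{-13 + \left(3 \left(-5\right) + 3 \cdot 3\right)}\right) - 15452 = \left(-546 + \frac{1}{-13 + \left(-15 + 9\right)} \left(-113\right)\right) - 15452 = \left(-546 + \frac{1}{-13 - 6} \left(-113\right)\right) - 15452 = \left(-546 + \frac{1}{-19} \left(-113\right)\right) - 15452 = \left(-546 - - \frac{113}{19}\right) - 15452 = \left(-546 + \frac{113}{19}\right) - 15452 = - \frac{10261}{19} - 15452 = - \frac{303849}{19}$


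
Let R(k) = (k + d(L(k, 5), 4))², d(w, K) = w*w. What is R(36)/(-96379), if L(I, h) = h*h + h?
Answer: -876096/96379 ≈ -9.0901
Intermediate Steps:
L(I, h) = h + h² (L(I, h) = h² + h = h + h²)
d(w, K) = w²
R(k) = (900 + k)² (R(k) = (k + (5*(1 + 5))²)² = (k + (5*6)²)² = (k + 30²)² = (k + 900)² = (900 + k)²)
R(36)/(-96379) = (900 + 36)²/(-96379) = 936²*(-1/96379) = 876096*(-1/96379) = -876096/96379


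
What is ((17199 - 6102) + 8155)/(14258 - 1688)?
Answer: 9626/6285 ≈ 1.5316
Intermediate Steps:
((17199 - 6102) + 8155)/(14258 - 1688) = (11097 + 8155)/12570 = 19252*(1/12570) = 9626/6285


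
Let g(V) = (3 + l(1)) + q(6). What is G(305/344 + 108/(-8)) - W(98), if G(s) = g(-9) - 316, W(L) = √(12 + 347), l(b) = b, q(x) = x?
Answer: -306 - √359 ≈ -324.95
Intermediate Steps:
g(V) = 10 (g(V) = (3 + 1) + 6 = 4 + 6 = 10)
W(L) = √359
G(s) = -306 (G(s) = 10 - 316 = -306)
G(305/344 + 108/(-8)) - W(98) = -306 - √359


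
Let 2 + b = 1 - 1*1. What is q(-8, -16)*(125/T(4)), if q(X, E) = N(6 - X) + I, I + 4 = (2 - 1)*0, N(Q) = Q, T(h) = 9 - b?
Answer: 1250/11 ≈ 113.64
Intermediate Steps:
b = -2 (b = -2 + (1 - 1*1) = -2 + (1 - 1) = -2 + 0 = -2)
T(h) = 11 (T(h) = 9 - 1*(-2) = 9 + 2 = 11)
I = -4 (I = -4 + (2 - 1)*0 = -4 + 1*0 = -4 + 0 = -4)
q(X, E) = 2 - X (q(X, E) = (6 - X) - 4 = 2 - X)
q(-8, -16)*(125/T(4)) = (2 - 1*(-8))*(125/11) = (2 + 8)*(125*(1/11)) = 10*(125/11) = 1250/11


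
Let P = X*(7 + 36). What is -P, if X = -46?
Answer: 1978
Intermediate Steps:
P = -1978 (P = -46*(7 + 36) = -46*43 = -1978)
-P = -1*(-1978) = 1978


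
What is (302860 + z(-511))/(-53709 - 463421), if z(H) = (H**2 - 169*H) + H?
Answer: -649829/517130 ≈ -1.2566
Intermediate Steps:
z(H) = H**2 - 168*H
(302860 + z(-511))/(-53709 - 463421) = (302860 - 511*(-168 - 511))/(-53709 - 463421) = (302860 - 511*(-679))/(-517130) = (302860 + 346969)*(-1/517130) = 649829*(-1/517130) = -649829/517130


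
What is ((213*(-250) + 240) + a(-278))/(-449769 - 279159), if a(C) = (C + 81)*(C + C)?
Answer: -28261/364464 ≈ -0.077541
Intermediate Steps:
a(C) = 2*C*(81 + C) (a(C) = (81 + C)*(2*C) = 2*C*(81 + C))
((213*(-250) + 240) + a(-278))/(-449769 - 279159) = ((213*(-250) + 240) + 2*(-278)*(81 - 278))/(-449769 - 279159) = ((-53250 + 240) + 2*(-278)*(-197))/(-728928) = (-53010 + 109532)*(-1/728928) = 56522*(-1/728928) = -28261/364464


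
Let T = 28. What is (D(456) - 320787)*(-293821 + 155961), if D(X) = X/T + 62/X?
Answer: 17644351338995/399 ≈ 4.4221e+10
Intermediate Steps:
D(X) = 62/X + X/28 (D(X) = X/28 + 62/X = 62/X + X/28)
(D(456) - 320787)*(-293821 + 155961) = ((62/456 + (1/28)*456) - 320787)*(-293821 + 155961) = ((62*(1/456) + 114/7) - 320787)*(-137860) = ((31/228 + 114/7) - 320787)*(-137860) = (26209/1596 - 320787)*(-137860) = -511949843/1596*(-137860) = 17644351338995/399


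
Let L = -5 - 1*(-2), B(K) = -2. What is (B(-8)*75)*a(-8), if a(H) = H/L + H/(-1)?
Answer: -1600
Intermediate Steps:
L = -3 (L = -5 + 2 = -3)
a(H) = -4*H/3 (a(H) = H/(-3) + H/(-1) = H*(-1/3) + H*(-1) = -H/3 - H = -4*H/3)
(B(-8)*75)*a(-8) = (-2*75)*(-4/3*(-8)) = -150*32/3 = -1600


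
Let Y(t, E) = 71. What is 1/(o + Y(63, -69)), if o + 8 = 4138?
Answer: 1/4201 ≈ 0.00023804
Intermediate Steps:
o = 4130 (o = -8 + 4138 = 4130)
1/(o + Y(63, -69)) = 1/(4130 + 71) = 1/4201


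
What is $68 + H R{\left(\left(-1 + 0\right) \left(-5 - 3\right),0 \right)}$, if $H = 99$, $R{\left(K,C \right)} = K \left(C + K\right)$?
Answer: $6404$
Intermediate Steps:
$68 + H R{\left(\left(-1 + 0\right) \left(-5 - 3\right),0 \right)} = 68 + 99 \left(-1 + 0\right) \left(-5 - 3\right) \left(0 + \left(-1 + 0\right) \left(-5 - 3\right)\right) = 68 + 99 \left(-1\right) \left(-8\right) \left(0 - -8\right) = 68 + 99 \cdot 8 \left(0 + 8\right) = 68 + 99 \cdot 8 \cdot 8 = 68 + 99 \cdot 64 = 68 + 6336 = 6404$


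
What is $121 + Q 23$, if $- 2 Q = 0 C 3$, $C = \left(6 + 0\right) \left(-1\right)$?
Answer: $121$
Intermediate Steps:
$C = -6$ ($C = 6 \left(-1\right) = -6$)
$Q = 0$ ($Q = - \frac{0 \left(-6\right) 3}{2} = - \frac{0 \cdot 3}{2} = \left(- \frac{1}{2}\right) 0 = 0$)
$121 + Q 23 = 121 + 0 \cdot 23 = 121 + 0 = 121$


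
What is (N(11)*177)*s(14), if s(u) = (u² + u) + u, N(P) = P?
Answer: 436128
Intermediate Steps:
s(u) = u² + 2*u (s(u) = (u + u²) + u = u² + 2*u)
(N(11)*177)*s(14) = (11*177)*(14*(2 + 14)) = 1947*(14*16) = 1947*224 = 436128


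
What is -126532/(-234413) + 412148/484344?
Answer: 39474466033/28384132518 ≈ 1.3907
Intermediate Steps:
-126532/(-234413) + 412148/484344 = -126532*(-1/234413) + 412148*(1/484344) = 126532/234413 + 103037/121086 = 39474466033/28384132518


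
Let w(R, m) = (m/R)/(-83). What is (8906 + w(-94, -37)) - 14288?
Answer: -41990401/7802 ≈ -5382.0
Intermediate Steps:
w(R, m) = -m/(83*R) (w(R, m) = (m/R)*(-1/83) = -m/(83*R))
(8906 + w(-94, -37)) - 14288 = (8906 - 1/83*(-37)/(-94)) - 14288 = (8906 - 1/83*(-37)*(-1/94)) - 14288 = (8906 - 37/7802) - 14288 = 69484575/7802 - 14288 = -41990401/7802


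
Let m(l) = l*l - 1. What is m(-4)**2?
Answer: 225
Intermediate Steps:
m(l) = -1 + l**2 (m(l) = l**2 - 1 = -1 + l**2)
m(-4)**2 = (-1 + (-4)**2)**2 = (-1 + 16)**2 = 15**2 = 225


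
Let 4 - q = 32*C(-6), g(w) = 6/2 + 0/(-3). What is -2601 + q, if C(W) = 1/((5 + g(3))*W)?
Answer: -7789/3 ≈ -2596.3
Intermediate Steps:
g(w) = 3 (g(w) = 6*(½) + 0*(-⅓) = 3 + 0 = 3)
C(W) = 1/(8*W) (C(W) = 1/((5 + 3)*W) = 1/(8*W))
q = 14/3 (q = 4 - 32*(⅛)/(-6) = 4 - 32*(⅛)*(-⅙) = 4 - 32*(-1)/48 = 4 - 1*(-⅔) = 4 + ⅔ = 14/3 ≈ 4.6667)
-2601 + q = -2601 + 14/3 = -7789/3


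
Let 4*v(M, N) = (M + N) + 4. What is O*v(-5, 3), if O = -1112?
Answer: -556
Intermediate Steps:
v(M, N) = 1 + M/4 + N/4 (v(M, N) = ((M + N) + 4)/4 = (4 + M + N)/4 = 1 + M/4 + N/4)
O*v(-5, 3) = -1112*(1 + (1/4)*(-5) + (1/4)*3) = -1112*(1 - 5/4 + 3/4) = -1112*1/2 = -556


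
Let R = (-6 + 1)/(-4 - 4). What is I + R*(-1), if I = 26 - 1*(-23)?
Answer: 387/8 ≈ 48.375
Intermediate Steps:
I = 49 (I = 26 + 23 = 49)
R = 5/8 (R = -5/(-8) = -5*(-⅛) = 5/8 ≈ 0.62500)
I + R*(-1) = 49 + (5/8)*(-1) = 49 - 5/8 = 387/8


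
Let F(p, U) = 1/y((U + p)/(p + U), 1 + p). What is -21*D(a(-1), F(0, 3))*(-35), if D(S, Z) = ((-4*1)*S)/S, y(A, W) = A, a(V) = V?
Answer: -2940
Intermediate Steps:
F(p, U) = 1 (F(p, U) = 1/((U + p)/(p + U)) = 1/((U + p)/(U + p)) = 1/1 = 1)
D(S, Z) = -4 (D(S, Z) = (-4*S)/S = -4)
-21*D(a(-1), F(0, 3))*(-35) = -21*(-4)*(-35) = 84*(-35) = -2940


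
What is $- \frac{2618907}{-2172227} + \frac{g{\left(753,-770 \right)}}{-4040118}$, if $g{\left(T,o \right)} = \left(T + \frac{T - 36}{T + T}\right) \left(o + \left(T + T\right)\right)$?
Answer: $\frac{1176696354236603}{1101394702049643} \approx 1.0684$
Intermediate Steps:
$g{\left(T,o \right)} = \left(T + \frac{-36 + T}{2 T}\right) \left(o + 2 T\right)$
$- \frac{2618907}{-2172227} + \frac{g{\left(753,-770 \right)}}{-4040118} = - \frac{2618907}{-2172227} + \frac{-36 + 753 + \frac{1}{2} \left(-770\right) + 2 \cdot 753^{2} + 753 \left(-770\right) - - \frac{13860}{753}}{-4040118} = \left(-2618907\right) \left(- \frac{1}{2172227}\right) + \left(-36 + 753 - 385 + 2 \cdot 567009 - 579810 - \left(-13860\right) \frac{1}{753}\right) \left(- \frac{1}{4040118}\right) = \frac{2618907}{2172227} + \left(-36 + 753 - 385 + 1134018 - 579810 + \frac{4620}{251}\right) \left(- \frac{1}{4040118}\right) = \frac{2618907}{2172227} + \frac{139194160}{251} \left(- \frac{1}{4040118}\right) = \frac{2618907}{2172227} - \frac{69597080}{507034809} = \frac{1176696354236603}{1101394702049643}$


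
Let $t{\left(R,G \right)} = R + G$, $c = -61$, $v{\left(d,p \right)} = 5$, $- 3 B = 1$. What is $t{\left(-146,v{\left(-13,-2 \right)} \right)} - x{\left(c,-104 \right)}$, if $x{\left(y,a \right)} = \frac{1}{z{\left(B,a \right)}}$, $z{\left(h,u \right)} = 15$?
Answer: $- \frac{2116}{15} \approx -141.07$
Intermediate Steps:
$B = - \frac{1}{3}$ ($B = \left(- \frac{1}{3}\right) 1 = - \frac{1}{3} \approx -0.33333$)
$x{\left(y,a \right)} = \frac{1}{15}$
$t{\left(R,G \right)} = G + R$
$t{\left(-146,v{\left(-13,-2 \right)} \right)} - x{\left(c,-104 \right)} = \left(5 - 146\right) - \frac{1}{15} = -141 - \frac{1}{15} = - \frac{2116}{15}$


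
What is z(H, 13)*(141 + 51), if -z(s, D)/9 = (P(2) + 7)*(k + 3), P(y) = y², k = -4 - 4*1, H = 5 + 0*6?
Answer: 95040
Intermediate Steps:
H = 5 (H = 5 + 0 = 5)
k = -8 (k = -4 - 4 = -8)
z(s, D) = 495 (z(s, D) = -9*(2² + 7)*(-8 + 3) = -9*(4 + 7)*(-5) = -99*(-5) = -9*(-55) = 495)
z(H, 13)*(141 + 51) = 495*(141 + 51) = 495*192 = 95040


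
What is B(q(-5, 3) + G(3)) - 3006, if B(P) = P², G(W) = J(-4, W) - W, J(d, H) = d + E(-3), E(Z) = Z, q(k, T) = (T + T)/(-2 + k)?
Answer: -141518/49 ≈ -2888.1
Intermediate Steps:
q(k, T) = 2*T/(-2 + k) (q(k, T) = (2*T)/(-2 + k) = 2*T/(-2 + k))
J(d, H) = -3 + d (J(d, H) = d - 3 = -3 + d)
G(W) = -7 - W (G(W) = (-3 - 4) - W = -7 - W)
B(q(-5, 3) + G(3)) - 3006 = (2*3/(-2 - 5) + (-7 - 1*3))² - 3006 = (2*3/(-7) + (-7 - 3))² - 3006 = (2*3*(-⅐) - 10)² - 3006 = (-6/7 - 10)² - 3006 = (-76/7)² - 3006 = 5776/49 - 3006 = -141518/49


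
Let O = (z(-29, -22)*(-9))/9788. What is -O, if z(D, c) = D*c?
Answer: 2871/4894 ≈ 0.58664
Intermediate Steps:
O = -2871/4894 (O = (-29*(-22)*(-9))/9788 = (638*(-9))*(1/9788) = -5742*1/9788 = -2871/4894 ≈ -0.58664)
-O = -1*(-2871/4894) = 2871/4894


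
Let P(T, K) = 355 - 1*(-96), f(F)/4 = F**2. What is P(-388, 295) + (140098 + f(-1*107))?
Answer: 186345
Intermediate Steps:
f(F) = 4*F**2
P(T, K) = 451 (P(T, K) = 355 + 96 = 451)
P(-388, 295) + (140098 + f(-1*107)) = 451 + (140098 + 4*(-1*107)**2) = 451 + (140098 + 4*(-107)**2) = 451 + (140098 + 4*11449) = 451 + (140098 + 45796) = 451 + 185894 = 186345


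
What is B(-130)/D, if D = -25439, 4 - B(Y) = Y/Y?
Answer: -3/25439 ≈ -0.00011793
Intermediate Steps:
B(Y) = 3 (B(Y) = 4 - Y/Y = 4 - 1*1 = 4 - 1 = 3)
B(-130)/D = 3/(-25439) = 3*(-1/25439) = -3/25439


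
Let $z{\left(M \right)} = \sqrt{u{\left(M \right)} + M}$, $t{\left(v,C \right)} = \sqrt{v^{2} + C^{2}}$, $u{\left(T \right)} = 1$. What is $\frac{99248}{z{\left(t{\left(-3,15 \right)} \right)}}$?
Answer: $\frac{99248}{\sqrt{1 + 3 \sqrt{26}}} \approx 24585.0$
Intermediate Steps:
$t{\left(v,C \right)} = \sqrt{C^{2} + v^{2}}$
$z{\left(M \right)} = \sqrt{1 + M}$
$\frac{99248}{z{\left(t{\left(-3,15 \right)} \right)}} = \frac{99248}{\sqrt{1 + \sqrt{15^{2} + \left(-3\right)^{2}}}} = \frac{99248}{\sqrt{1 + \sqrt{225 + 9}}} = \frac{99248}{\sqrt{1 + \sqrt{234}}} = \frac{99248}{\sqrt{1 + 3 \sqrt{26}}}$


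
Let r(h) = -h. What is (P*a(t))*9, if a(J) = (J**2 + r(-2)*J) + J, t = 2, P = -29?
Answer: -2610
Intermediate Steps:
a(J) = J**2 + 3*J (a(J) = (J**2 + (-1*(-2))*J) + J = (J**2 + 2*J) + J = J**2 + 3*J)
(P*a(t))*9 = -58*(3 + 2)*9 = -58*5*9 = -29*10*9 = -290*9 = -2610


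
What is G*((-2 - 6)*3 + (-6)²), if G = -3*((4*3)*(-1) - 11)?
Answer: 828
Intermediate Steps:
G = 69 (G = -3*(12*(-1) - 11) = -3*(-12 - 11) = -3*(-23) = 69)
G*((-2 - 6)*3 + (-6)²) = 69*((-2 - 6)*3 + (-6)²) = 69*(-8*3 + 36) = 69*(-24 + 36) = 69*12 = 828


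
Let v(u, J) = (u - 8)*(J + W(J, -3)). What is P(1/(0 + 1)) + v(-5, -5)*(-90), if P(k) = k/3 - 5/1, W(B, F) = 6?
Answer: 3496/3 ≈ 1165.3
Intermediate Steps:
P(k) = -5 + k/3 (P(k) = k*(⅓) - 5*1 = k/3 - 5 = -5 + k/3)
v(u, J) = (-8 + u)*(6 + J) (v(u, J) = (u - 8)*(J + 6) = (-8 + u)*(6 + J))
P(1/(0 + 1)) + v(-5, -5)*(-90) = (-5 + 1/(3*(0 + 1))) + (-48 - 8*(-5) + 6*(-5) - 5*(-5))*(-90) = (-5 + (⅓)/1) + (-48 + 40 - 30 + 25)*(-90) = (-5 + (⅓)*1) - 13*(-90) = (-5 + ⅓) + 1170 = -14/3 + 1170 = 3496/3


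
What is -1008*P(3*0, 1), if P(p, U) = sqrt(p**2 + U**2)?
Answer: -1008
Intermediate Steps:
P(p, U) = sqrt(U**2 + p**2)
-1008*P(3*0, 1) = -1008*sqrt(1**2 + (3*0)**2) = -1008*sqrt(1 + 0**2) = -1008*sqrt(1 + 0) = -1008*sqrt(1) = -1008*1 = -1008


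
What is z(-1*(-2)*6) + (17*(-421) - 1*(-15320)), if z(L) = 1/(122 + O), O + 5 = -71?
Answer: 375499/46 ≈ 8163.0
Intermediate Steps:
O = -76 (O = -5 - 71 = -76)
z(L) = 1/46 (z(L) = 1/(122 - 76) = 1/46)
z(-1*(-2)*6) + (17*(-421) - 1*(-15320)) = 1/46 + (17*(-421) - 1*(-15320)) = 1/46 + (-7157 + 15320) = 1/46 + 8163 = 375499/46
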